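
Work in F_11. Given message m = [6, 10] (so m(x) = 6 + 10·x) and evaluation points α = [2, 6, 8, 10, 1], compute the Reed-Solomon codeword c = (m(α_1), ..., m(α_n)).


c = [4, 0, 9, 7, 5]

Message polynomial: m(x) = 6 + 10·x (mod 11).
For each evaluation point α_i, compute m(α_i) mod 11:
  α_1 = 2: Horner steps 10 → 4, so m(2) = 4.
  α_2 = 6: Horner steps 10 → 0, so m(6) = 0.
  α_3 = 8: Horner steps 10 → 9, so m(8) = 9.
  α_4 = 10: Horner steps 10 → 7, so m(10) = 7.
  α_5 = 1: Horner steps 10 → 5, so m(1) = 5.
Codeword c = [4, 0, 9, 7, 5] ∈ F_11^5.


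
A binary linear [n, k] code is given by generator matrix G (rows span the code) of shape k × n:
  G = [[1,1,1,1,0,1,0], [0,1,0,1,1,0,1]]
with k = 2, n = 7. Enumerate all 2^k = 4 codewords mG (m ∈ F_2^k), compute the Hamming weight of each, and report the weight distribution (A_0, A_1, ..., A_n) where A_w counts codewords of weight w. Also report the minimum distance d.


Weight distribution: A_0 = 1, A_4 = 1, A_5 = 2. Minimum distance d = 4.

Enumerate all 2^2 = 4 messages m ∈ F_2^2.
For each, compute codeword c = mG in F_2^7, then tally its weight.
  m = 00 → c = 0000000, weight = 0.
  m = 10 → c = 1111010, weight = 5.
  m = 01 → c = 0101101, weight = 4.
  m = 11 → c = 1010111, weight = 5.
Tally weights:
  weight 0: 1 codewords.
  weight 4: 1 codewords.
  weight 5: 2 codewords.
Minimum distance d = smallest w > 0 with A_w > 0 = 4.
Sanity: Σ A_w = 4 = 2^2 = 4 ✓.


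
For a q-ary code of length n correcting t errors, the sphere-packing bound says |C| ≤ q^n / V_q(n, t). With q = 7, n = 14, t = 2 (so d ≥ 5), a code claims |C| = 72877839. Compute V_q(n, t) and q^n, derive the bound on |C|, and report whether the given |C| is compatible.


V_q(n, t) = 3361, q^n = 678223072849, Hamming bound = 201792047, |C| = 72877839 ≤ bound (satisfied).

Step 1: Compute V_q(n, t) = Σ_{j=0}^2 C(n, j) (q−1)^j.
  j = 0: C(14,0)·(6)^0 = 1·1 = 1.
  j = 1: C(14,1)·(6)^1 = 14·6 = 84.
  j = 2: C(14,2)·(6)^2 = 91·36 = 3276.
  V_q(n, t) = 1 + 84 + 3276 = 3361.
Step 2: q^n = 7^14 = 678223072849.
Step 3: Hamming bound ⌊q^n / V_q(n,t)⌋ = ⌊678223072849/3361⌋ = 201792047.
Step 4: Compare |C| = 72877839 to 201792047: satisfied.
The claimed |C| lies below the Hamming bound.


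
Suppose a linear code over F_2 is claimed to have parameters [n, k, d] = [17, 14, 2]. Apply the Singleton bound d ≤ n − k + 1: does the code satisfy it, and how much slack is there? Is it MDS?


Singleton RHS = n − k + 1 = 4, slack = 2, bound satisfied, not MDS.

Singleton bound: d ≤ n − k + 1.
Here n = 17, k = 14, so n − k + 1 = 4.
Given d = 2, check d ≤ 4: YES.
Slack = (n − k + 1) − d = 2.
The code is NOT MDS (slack = 2 > 0).
Description: the claimed parameters are [17, 14, 2]_2; such a code would be non-MDS.


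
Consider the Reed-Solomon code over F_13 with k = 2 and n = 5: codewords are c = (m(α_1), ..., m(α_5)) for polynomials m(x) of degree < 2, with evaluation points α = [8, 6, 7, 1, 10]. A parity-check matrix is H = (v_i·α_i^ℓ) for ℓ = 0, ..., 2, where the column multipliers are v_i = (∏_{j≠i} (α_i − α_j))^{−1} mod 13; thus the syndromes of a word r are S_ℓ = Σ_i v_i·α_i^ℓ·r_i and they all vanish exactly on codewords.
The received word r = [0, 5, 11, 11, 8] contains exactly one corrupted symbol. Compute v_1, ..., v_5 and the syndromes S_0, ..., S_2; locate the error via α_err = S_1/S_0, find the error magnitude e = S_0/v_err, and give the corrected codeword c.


S = (3, 8, 4), error at position 3, error magnitude e = 2, c = [0, 5, 9, 11, 8].

Step 1: column multipliers v_i = (∏_{j≠i}(α_i − α_j))^{−1} mod 13.
  i = 1 (α = 8): (8−6)(8−7)(8−1)(8−10) = 2·1·7·(−2) = −28 ≡ 11, so v_1 = 11^{−1} = 6 (mod 13).
  i = 2 (α = 6): (6−8)(6−7)(6−1)(6−10) = (−2)·(−1)·5·(−4) = −40 ≡ 12, so v_2 = 12^{−1} = 12 (mod 13).
  i = 3 (α = 7): (7−8)(7−6)(7−1)(7−10) = (−1)·1·6·(−3) = 18 ≡ 5, so v_3 = 5^{−1} = 8 (mod 13).
  i = 4 (α = 1): (1−8)(1−6)(1−7)(1−10) = (−7)·(−5)·(−6)·(−9) = 1890 ≡ 5, so v_4 = 5^{−1} = 8 (mod 13).
  i = 5 (α = 10): (10−8)(10−6)(10−7)(10−1) = 2·4·3·9 = 216 ≡ 8, so v_5 = 8^{−1} = 5 (mod 13).
  v = [6, 12, 8, 8, 5].
Step 2: syndromes of r = [0, 5, 11, 11, 8] (all sums mod 13).
  S_0 = Σ v_i r_i = 6·0 + 12·5 + 8·11 + 8·11 + 5·8 = 276 ≡ 3.
  S_1 = Σ v_i α_i r_i = 6·8·0 + 12·6·5 + 8·7·11 + 8·1·11 + 5·10·8 = 1464 ≡ 8.
  α_i^2 mod 13 = [12, 10, 10, 1, 9].
  S_2 = Σ v_i α_i^2 r_i = 6·12·0 + 12·10·5 + 8·10·11 + 8·1·11 + 5·9·8 = 1928 ≡ 4.
  S = (3, 8, 4) ≠ 0, so r is not a codeword (an error is present).
Step 3: locate the error. For a single error e at position i, S_ℓ = v_i·e·α_i^ℓ, so α_err = S_1/S_0.
  S_0^{−1} = 3^{−1} = 9 (mod 13), so α_err = 8·9 = 72 ≡ 7 = α_3. Error position i = 3.
  Consistency check: S_2/S_1 = 4·5 = 20 ≡ 7 = α_err ✓ (single-error assumption holds).
Step 4: error magnitude e = S_0/v_3 = S_0·∏_{j≠3}(α_3 − α_j) = 3·5 = 15 ≡ 2 (mod 13).
Step 5: correct position 3: c_3 = r_3 − e = 11 − 2 ≡ 9 (mod 13). Hence c = [0, 5, 9, 11, 8].
  Check: interpolating c through the α_i gives m(x) = 7 + 4·x (degree < 2) with m(α_i) = c_i for every i, so c is indeed a codeword.


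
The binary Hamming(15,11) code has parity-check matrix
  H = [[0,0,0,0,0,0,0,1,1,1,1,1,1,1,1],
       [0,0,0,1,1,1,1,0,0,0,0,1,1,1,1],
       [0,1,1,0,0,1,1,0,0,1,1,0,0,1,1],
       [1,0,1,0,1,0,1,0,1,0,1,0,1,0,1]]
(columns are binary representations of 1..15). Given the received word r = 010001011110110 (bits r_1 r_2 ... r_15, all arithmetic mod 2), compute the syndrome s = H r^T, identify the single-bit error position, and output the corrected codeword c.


s = (0, 1, 1, 1)^T, error position = 7, corrected codeword c = 010001111110110

Compute s = H r^T mod 2 one row at a time:
  s_1 = 1 + 1 + 1 + 1 + 0 + 1 + 1 + 0 = 6 ≡ 0 (mod 2).
  s_2 = 0 + 0 + 1 + 0 + 0 + 1 + 1 + 0 = 3 ≡ 1 (mod 2).
  s_3 = 1 + 0 + 1 + 0 + 1 + 1 + 1 + 0 = 5 ≡ 1 (mod 2).
  s_4 = 0 + 0 + 0 + 0 + 1 + 1 + 1 + 0 = 3 ≡ 1 (mod 2).
s = (0, 1, 1, 1)^T — this equals column 7 of H (binary 0111), so error is at position 7.
Correct: flip bit 7 of r = 010001011110110 to get c = 010001111110110.


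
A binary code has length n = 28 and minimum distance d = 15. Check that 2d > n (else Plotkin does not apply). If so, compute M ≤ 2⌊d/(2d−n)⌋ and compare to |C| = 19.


Plotkin bound M ≤ 14; given |C| = 19 > bound (violated).

Check applicability: 2d = 30, n = 28.
2d − n = 2 > 0, so Plotkin applies.
Compute d/(2d−n) = 15/2 ≈ 7.5000.
⌊d/(2d−n)⌋ = 7.
Plotkin bound: M ≤ 2·7 = 14.
Given |C| = 19, check: VIOLATED.
This |C| is above the Plotkin bound, so no binary code with n = 28, d = 15 and 19 codewords exists.


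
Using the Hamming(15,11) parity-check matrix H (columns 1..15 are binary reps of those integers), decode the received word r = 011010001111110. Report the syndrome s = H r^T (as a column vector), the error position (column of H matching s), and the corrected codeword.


s = (0, 0, 1, 1)^T, error position = 3, corrected codeword c = 010010001111110

Compute s = H r^T mod 2 one row at a time:
  s_1 = 0 + 1 + 1 + 1 + 1 + 1 + 1 + 0 = 6 ≡ 0 (mod 2).
  s_2 = 0 + 1 + 0 + 0 + 1 + 1 + 1 + 0 = 4 ≡ 0 (mod 2).
  s_3 = 1 + 1 + 0 + 0 + 1 + 1 + 1 + 0 = 5 ≡ 1 (mod 2).
  s_4 = 0 + 1 + 1 + 0 + 1 + 1 + 1 + 0 = 5 ≡ 1 (mod 2).
s = (0, 0, 1, 1)^T — this equals column 3 of H (binary 0011), so error is at position 3.
Correct: flip bit 3 of r = 011010001111110 to get c = 010010001111110.


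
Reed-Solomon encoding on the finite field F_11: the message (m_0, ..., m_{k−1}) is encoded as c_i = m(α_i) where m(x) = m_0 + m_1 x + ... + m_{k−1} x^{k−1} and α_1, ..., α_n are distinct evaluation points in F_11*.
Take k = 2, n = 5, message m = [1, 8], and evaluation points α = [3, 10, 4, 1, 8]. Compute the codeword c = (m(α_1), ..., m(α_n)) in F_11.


c = [3, 4, 0, 9, 10]

Message polynomial: m(x) = 1 + 8·x (mod 11).
For each evaluation point α_i, compute m(α_i) mod 11:
  α_1 = 3: Horner steps 8 → 3, so m(3) = 3.
  α_2 = 10: Horner steps 8 → 4, so m(10) = 4.
  α_3 = 4: Horner steps 8 → 0, so m(4) = 0.
  α_4 = 1: Horner steps 8 → 9, so m(1) = 9.
  α_5 = 8: Horner steps 8 → 10, so m(8) = 10.
Codeword c = [3, 4, 0, 9, 10] ∈ F_11^5.


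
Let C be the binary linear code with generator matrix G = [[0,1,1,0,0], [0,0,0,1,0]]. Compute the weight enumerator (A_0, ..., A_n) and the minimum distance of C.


Weight distribution: A_0 = 1, A_1 = 1, A_2 = 1, A_3 = 1. Minimum distance d = 1.

Enumerate all 2^2 = 4 messages m ∈ F_2^2.
For each, compute codeword c = mG in F_2^5, then tally its weight.
  m = 00 → c = 00000, weight = 0.
  m = 10 → c = 01100, weight = 2.
  m = 01 → c = 00010, weight = 1.
  m = 11 → c = 01110, weight = 3.
Tally weights:
  weight 0: 1 codewords.
  weight 1: 1 codewords.
  weight 2: 1 codewords.
  weight 3: 1 codewords.
Minimum distance d = smallest w > 0 with A_w > 0 = 1.
Sanity: Σ A_w = 4 = 2^2 = 4 ✓.


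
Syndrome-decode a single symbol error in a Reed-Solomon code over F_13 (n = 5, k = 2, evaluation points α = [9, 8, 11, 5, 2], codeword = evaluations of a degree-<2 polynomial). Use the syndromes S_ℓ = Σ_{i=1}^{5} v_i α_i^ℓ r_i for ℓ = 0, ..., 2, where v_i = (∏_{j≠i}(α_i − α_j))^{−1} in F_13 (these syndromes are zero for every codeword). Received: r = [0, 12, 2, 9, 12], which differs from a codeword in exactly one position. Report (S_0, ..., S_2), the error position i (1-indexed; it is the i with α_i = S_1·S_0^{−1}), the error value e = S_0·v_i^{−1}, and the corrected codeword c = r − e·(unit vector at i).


S = (2, 4, 8), error at position 5, error magnitude e = 6, c = [0, 12, 2, 9, 6].

Step 1: column multipliers v_i = (∏_{j≠i}(α_i − α_j))^{−1} mod 13.
  i = 1 (α = 9): (9−8)(9−11)(9−5)(9−2) = 1·(−2)·4·7 = −56 ≡ 9, so v_1 = 9^{−1} = 3 (mod 13).
  i = 2 (α = 8): (8−9)(8−11)(8−5)(8−2) = (−1)·(−3)·3·6 = 54 ≡ 2, so v_2 = 2^{−1} = 7 (mod 13).
  i = 3 (α = 11): (11−9)(11−8)(11−5)(11−2) = 2·3·6·9 = 324 ≡ 12, so v_3 = 12^{−1} = 12 (mod 13).
  i = 4 (α = 5): (5−9)(5−8)(5−11)(5−2) = (−4)·(−3)·(−6)·3 = −216 ≡ 5, so v_4 = 5^{−1} = 8 (mod 13).
  i = 5 (α = 2): (2−9)(2−8)(2−11)(2−5) = (−7)·(−6)·(−9)·(−3) = 1134 ≡ 3, so v_5 = 3^{−1} = 9 (mod 13).
  v = [3, 7, 12, 8, 9].
Step 2: syndromes of r = [0, 12, 2, 9, 12] (all sums mod 13).
  S_0 = Σ v_i r_i = 3·0 + 7·12 + 12·2 + 8·9 + 9·12 = 288 ≡ 2.
  S_1 = Σ v_i α_i r_i = 3·9·0 + 7·8·12 + 12·11·2 + 8·5·9 + 9·2·12 = 1512 ≡ 4.
  α_i^2 mod 13 = [3, 12, 4, 12, 4].
  S_2 = Σ v_i α_i^2 r_i = 3·3·0 + 7·12·12 + 12·4·2 + 8·12·9 + 9·4·12 = 2400 ≡ 8.
  S = (2, 4, 8) ≠ 0, so r is not a codeword (an error is present).
Step 3: locate the error. For a single error e at position i, S_ℓ = v_i·e·α_i^ℓ, so α_err = S_1/S_0.
  S_0^{−1} = 2^{−1} = 7 (mod 13), so α_err = 4·7 = 28 ≡ 2 = α_5. Error position i = 5.
  Consistency check: S_2/S_1 = 8·10 = 80 ≡ 2 = α_err ✓ (single-error assumption holds).
Step 4: error magnitude e = S_0/v_5 = S_0·∏_{j≠5}(α_5 − α_j) = 2·3 = 6 ≡ 6 (mod 13).
Step 5: correct position 5: c_5 = r_5 − e = 12 − 6 ≡ 6 (mod 13). Hence c = [0, 12, 2, 9, 6].
  Check: interpolating c through the α_i gives m(x) = 4 + 1·x (degree < 2) with m(α_i) = c_i for every i, so c is indeed a codeword.


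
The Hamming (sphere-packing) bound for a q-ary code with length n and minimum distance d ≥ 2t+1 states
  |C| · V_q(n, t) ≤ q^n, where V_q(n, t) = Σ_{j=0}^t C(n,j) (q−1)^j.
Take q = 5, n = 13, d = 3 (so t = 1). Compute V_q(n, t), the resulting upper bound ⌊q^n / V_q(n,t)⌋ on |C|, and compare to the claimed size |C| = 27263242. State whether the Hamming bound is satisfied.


V_q(n, t) = 53, q^n = 1220703125, Hamming bound = 23032134, |C| = 27263242 > bound (violated).

Step 1: Compute V_q(n, t) = Σ_{j=0}^1 C(n, j) (q−1)^j.
  j = 0: C(13,0)·(4)^0 = 1·1 = 1.
  j = 1: C(13,1)·(4)^1 = 13·4 = 52.
  V_q(n, t) = 1 + 52 = 53.
Step 2: q^n = 5^13 = 1220703125.
Step 3: Hamming bound ⌊q^n / V_q(n,t)⌋ = ⌊1220703125/53⌋ = 23032134.
Step 4: Compare |C| = 27263242 to 23032134: violated.
The claimed |C| lies above the Hamming bound, so no 5-ary code of length 13 with d ≥ 3 can have 27263242 codewords.


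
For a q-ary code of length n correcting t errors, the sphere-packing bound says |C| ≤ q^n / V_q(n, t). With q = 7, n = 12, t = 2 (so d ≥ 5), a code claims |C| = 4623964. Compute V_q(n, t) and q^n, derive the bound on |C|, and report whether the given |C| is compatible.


V_q(n, t) = 2449, q^n = 13841287201, Hamming bound = 5651811, |C| = 4623964 ≤ bound (satisfied).

Step 1: Compute V_q(n, t) = Σ_{j=0}^2 C(n, j) (q−1)^j.
  j = 0: C(12,0)·(6)^0 = 1·1 = 1.
  j = 1: C(12,1)·(6)^1 = 12·6 = 72.
  j = 2: C(12,2)·(6)^2 = 66·36 = 2376.
  V_q(n, t) = 1 + 72 + 2376 = 2449.
Step 2: q^n = 7^12 = 13841287201.
Step 3: Hamming bound ⌊q^n / V_q(n,t)⌋ = ⌊13841287201/2449⌋ = 5651811.
Step 4: Compare |C| = 4623964 to 5651811: satisfied.
The claimed |C| lies below the Hamming bound.


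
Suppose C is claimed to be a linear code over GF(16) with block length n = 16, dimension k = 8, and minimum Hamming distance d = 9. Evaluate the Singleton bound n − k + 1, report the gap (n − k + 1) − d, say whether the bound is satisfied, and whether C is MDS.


Singleton RHS = n − k + 1 = 9, slack = 0, bound satisfied, MDS.

Singleton bound: d ≤ n − k + 1.
Here n = 16, k = 8, so n − k + 1 = 9.
Given d = 9, check d ≤ 9: YES.
Slack = (n − k + 1) − d = 0.
The code is MDS (slack = 0).
Description: the claimed parameters are [16, 8, 9]_16; such a code would be MDS (meets Singleton bound).


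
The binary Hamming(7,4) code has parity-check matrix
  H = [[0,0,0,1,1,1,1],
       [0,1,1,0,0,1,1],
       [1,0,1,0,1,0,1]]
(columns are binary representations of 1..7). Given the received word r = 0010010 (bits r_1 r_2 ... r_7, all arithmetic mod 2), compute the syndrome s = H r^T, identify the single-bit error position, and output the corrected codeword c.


s = (1, 0, 1)^T, error position = 5, corrected codeword c = 0010110

Compute s = H r^T mod 2 one row at a time:
  s_1 = 0 + 0 + 1 + 0 = 1 ≡ 1 (mod 2).
  s_2 = 0 + 1 + 1 + 0 = 2 ≡ 0 (mod 2).
  s_3 = 0 + 1 + 0 + 0 = 1 ≡ 1 (mod 2).
s = (1, 0, 1)^T — this equals column 5 of H (binary 101), so error is at position 5.
Correct: flip bit 5 of r = 0010010 to get c = 0010110.


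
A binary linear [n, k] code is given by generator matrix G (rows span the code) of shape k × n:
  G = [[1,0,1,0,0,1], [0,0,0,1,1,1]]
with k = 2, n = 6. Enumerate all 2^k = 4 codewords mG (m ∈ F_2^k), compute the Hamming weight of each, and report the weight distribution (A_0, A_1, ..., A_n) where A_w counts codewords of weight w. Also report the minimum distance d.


Weight distribution: A_0 = 1, A_3 = 2, A_4 = 1. Minimum distance d = 3.

Enumerate all 2^2 = 4 messages m ∈ F_2^2.
For each, compute codeword c = mG in F_2^6, then tally its weight.
  m = 00 → c = 000000, weight = 0.
  m = 10 → c = 101001, weight = 3.
  m = 01 → c = 000111, weight = 3.
  m = 11 → c = 101110, weight = 4.
Tally weights:
  weight 0: 1 codewords.
  weight 3: 2 codewords.
  weight 4: 1 codewords.
Minimum distance d = smallest w > 0 with A_w > 0 = 3.
Sanity: Σ A_w = 4 = 2^2 = 4 ✓.


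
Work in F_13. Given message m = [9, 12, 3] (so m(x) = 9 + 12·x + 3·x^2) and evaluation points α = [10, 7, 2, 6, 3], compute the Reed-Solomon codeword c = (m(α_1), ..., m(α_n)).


c = [0, 6, 6, 7, 7]

Message polynomial: m(x) = 9 + 12·x + 3·x^2 (mod 13).
For each evaluation point α_i, compute m(α_i) mod 13:
  α_1 = 10: Horner steps 3 → 3 → 0, so m(10) = 0.
  α_2 = 7: Horner steps 3 → 7 → 6, so m(7) = 6.
  α_3 = 2: Horner steps 3 → 5 → 6, so m(2) = 6.
  α_4 = 6: Horner steps 3 → 4 → 7, so m(6) = 7.
  α_5 = 3: Horner steps 3 → 8 → 7, so m(3) = 7.
Codeword c = [0, 6, 6, 7, 7] ∈ F_13^5.


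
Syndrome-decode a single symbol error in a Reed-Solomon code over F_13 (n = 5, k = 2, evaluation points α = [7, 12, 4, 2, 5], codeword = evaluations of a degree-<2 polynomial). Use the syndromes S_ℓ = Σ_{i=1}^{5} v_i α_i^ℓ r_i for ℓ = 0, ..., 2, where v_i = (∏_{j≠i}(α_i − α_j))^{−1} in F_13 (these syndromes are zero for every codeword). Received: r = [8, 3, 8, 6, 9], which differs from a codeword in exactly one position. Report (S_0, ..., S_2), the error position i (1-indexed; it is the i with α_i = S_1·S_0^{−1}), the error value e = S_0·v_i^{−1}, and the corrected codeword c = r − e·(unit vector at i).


S = (6, 3, 8), error at position 1, error magnitude e = 10, c = [11, 3, 8, 6, 9].

Step 1: column multipliers v_i = (∏_{j≠i}(α_i − α_j))^{−1} mod 13.
  i = 1 (α = 7): (7−12)(7−4)(7−2)(7−5) = (−5)·3·5·2 = −150 ≡ 6, so v_1 = 6^{−1} = 11 (mod 13).
  i = 2 (α = 12): (12−7)(12−4)(12−2)(12−5) = 5·8·10·7 = 2800 ≡ 5, so v_2 = 5^{−1} = 8 (mod 13).
  i = 3 (α = 4): (4−7)(4−12)(4−2)(4−5) = (−3)·(−8)·2·(−1) = −48 ≡ 4, so v_3 = 4^{−1} = 10 (mod 13).
  i = 4 (α = 2): (2−7)(2−12)(2−4)(2−5) = (−5)·(−10)·(−2)·(−3) = 300 ≡ 1, so v_4 = 1^{−1} = 1 (mod 13).
  i = 5 (α = 5): (5−7)(5−12)(5−4)(5−2) = (−2)·(−7)·1·3 = 42 ≡ 3, so v_5 = 3^{−1} = 9 (mod 13).
  v = [11, 8, 10, 1, 9].
Step 2: syndromes of r = [8, 3, 8, 6, 9] (all sums mod 13).
  S_0 = Σ v_i r_i = 11·8 + 8·3 + 10·8 + 1·6 + 9·9 = 279 ≡ 6.
  S_1 = Σ v_i α_i r_i = 11·7·8 + 8·12·3 + 10·4·8 + 1·2·6 + 9·5·9 = 1641 ≡ 3.
  α_i^2 mod 13 = [10, 1, 3, 4, 12].
  S_2 = Σ v_i α_i^2 r_i = 11·10·8 + 8·1·3 + 10·3·8 + 1·4·6 + 9·12·9 = 2140 ≡ 8.
  S = (6, 3, 8) ≠ 0, so r is not a codeword (an error is present).
Step 3: locate the error. For a single error e at position i, S_ℓ = v_i·e·α_i^ℓ, so α_err = S_1/S_0.
  S_0^{−1} = 6^{−1} = 11 (mod 13), so α_err = 3·11 = 33 ≡ 7 = α_1. Error position i = 1.
  Consistency check: S_2/S_1 = 8·9 = 72 ≡ 7 = α_err ✓ (single-error assumption holds).
Step 4: error magnitude e = S_0/v_1 = S_0·∏_{j≠1}(α_1 − α_j) = 6·6 = 36 ≡ 10 (mod 13).
Step 5: correct position 1: c_1 = r_1 − e = 8 − 10 ≡ 11 (mod 13). Hence c = [11, 3, 8, 6, 9].
  Check: interpolating c through the α_i gives m(x) = 4 + 1·x (degree < 2) with m(α_i) = c_i for every i, so c is indeed a codeword.


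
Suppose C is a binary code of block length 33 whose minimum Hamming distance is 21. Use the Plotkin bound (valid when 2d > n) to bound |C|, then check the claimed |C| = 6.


Plotkin bound M ≤ 4; given |C| = 6 > bound (violated).

Check applicability: 2d = 42, n = 33.
2d − n = 9 > 0, so Plotkin applies.
Compute d/(2d−n) = 21/9 ≈ 2.3333.
⌊d/(2d−n)⌋ = 2.
Plotkin bound: M ≤ 2·2 = 4.
Given |C| = 6, check: VIOLATED.
This |C| is above the Plotkin bound, so no binary code with n = 33, d = 21 and 6 codewords exists.


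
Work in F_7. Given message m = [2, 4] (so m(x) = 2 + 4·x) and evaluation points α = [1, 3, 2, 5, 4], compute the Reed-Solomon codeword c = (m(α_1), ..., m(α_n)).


c = [6, 0, 3, 1, 4]

Message polynomial: m(x) = 2 + 4·x (mod 7).
For each evaluation point α_i, compute m(α_i) mod 7:
  α_1 = 1: Horner steps 4 → 6, so m(1) = 6.
  α_2 = 3: Horner steps 4 → 0, so m(3) = 0.
  α_3 = 2: Horner steps 4 → 3, so m(2) = 3.
  α_4 = 5: Horner steps 4 → 1, so m(5) = 1.
  α_5 = 4: Horner steps 4 → 4, so m(4) = 4.
Codeword c = [6, 0, 3, 1, 4] ∈ F_7^5.


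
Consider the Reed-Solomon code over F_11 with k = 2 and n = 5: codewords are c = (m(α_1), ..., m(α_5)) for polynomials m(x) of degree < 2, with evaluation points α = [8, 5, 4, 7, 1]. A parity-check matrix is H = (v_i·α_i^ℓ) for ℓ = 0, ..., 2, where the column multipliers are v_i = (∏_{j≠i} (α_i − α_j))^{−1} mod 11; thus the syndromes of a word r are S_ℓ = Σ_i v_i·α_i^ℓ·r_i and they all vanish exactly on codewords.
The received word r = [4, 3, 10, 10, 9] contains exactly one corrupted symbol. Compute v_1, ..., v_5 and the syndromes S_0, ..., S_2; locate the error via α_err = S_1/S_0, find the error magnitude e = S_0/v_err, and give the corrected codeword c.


S = (4, 6, 9), error at position 4, error magnitude e = 10, c = [4, 3, 10, 0, 9].

Step 1: column multipliers v_i = (∏_{j≠i}(α_i − α_j))^{−1} mod 11.
  i = 1 (α = 8): (8−5)(8−4)(8−7)(8−1) = 3·4·1·7 = 84 ≡ 7, so v_1 = 7^{−1} = 8 (mod 11).
  i = 2 (α = 5): (5−8)(5−4)(5−7)(5−1) = (−3)·1·(−2)·4 = 24 ≡ 2, so v_2 = 2^{−1} = 6 (mod 11).
  i = 3 (α = 4): (4−8)(4−5)(4−7)(4−1) = (−4)·(−1)·(−3)·3 = −36 ≡ 8, so v_3 = 8^{−1} = 7 (mod 11).
  i = 4 (α = 7): (7−8)(7−5)(7−4)(7−1) = (−1)·2·3·6 = −36 ≡ 8, so v_4 = 8^{−1} = 7 (mod 11).
  i = 5 (α = 1): (1−8)(1−5)(1−4)(1−7) = (−7)·(−4)·(−3)·(−6) = 504 ≡ 9, so v_5 = 9^{−1} = 5 (mod 11).
  v = [8, 6, 7, 7, 5].
Step 2: syndromes of r = [4, 3, 10, 10, 9] (all sums mod 11).
  S_0 = Σ v_i r_i = 8·4 + 6·3 + 7·10 + 7·10 + 5·9 = 235 ≡ 4.
  S_1 = Σ v_i α_i r_i = 8·8·4 + 6·5·3 + 7·4·10 + 7·7·10 + 5·1·9 = 1161 ≡ 6.
  α_i^2 mod 11 = [9, 3, 5, 5, 1].
  S_2 = Σ v_i α_i^2 r_i = 8·9·4 + 6·3·3 + 7·5·10 + 7·5·10 + 5·1·9 = 1087 ≡ 9.
  S = (4, 6, 9) ≠ 0, so r is not a codeword (an error is present).
Step 3: locate the error. For a single error e at position i, S_ℓ = v_i·e·α_i^ℓ, so α_err = S_1/S_0.
  S_0^{−1} = 4^{−1} = 3 (mod 11), so α_err = 6·3 = 18 ≡ 7 = α_4. Error position i = 4.
  Consistency check: S_2/S_1 = 9·2 = 18 ≡ 7 = α_err ✓ (single-error assumption holds).
Step 4: error magnitude e = S_0/v_4 = S_0·∏_{j≠4}(α_4 − α_j) = 4·8 = 32 ≡ 10 (mod 11).
Step 5: correct position 4: c_4 = r_4 − e = 10 − 10 ≡ 0 (mod 11). Hence c = [4, 3, 10, 0, 9].
  Check: interpolating c through the α_i gives m(x) = 5 + 4·x (degree < 2) with m(α_i) = c_i for every i, so c is indeed a codeword.


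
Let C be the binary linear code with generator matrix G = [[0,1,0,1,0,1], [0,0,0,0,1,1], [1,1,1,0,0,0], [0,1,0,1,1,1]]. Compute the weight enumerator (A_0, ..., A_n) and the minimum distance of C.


Weight distribution: A_0 = 1, A_1 = 2, A_2 = 2, A_3 = 4, A_4 = 5, A_5 = 2. Minimum distance d = 1.

Enumerate all 2^4 = 16 messages m ∈ F_2^4.
For each, compute codeword c = mG in F_2^6, then tally its weight.
  m = 0000 → c = 000000, weight = 0.
  m = 1000 → c = 010101, weight = 3.
  m = 0100 → c = 000011, weight = 2.
  m = 1100 → c = 010110, weight = 3.
  m = 0010 → c = 111000, weight = 3.
  m = 1010 → c = 101101, weight = 4.
  m = 0110 → c = 111011, weight = 5.
  m = 1110 → c = 101110, weight = 4.
  m = 0001 → c = 010111, weight = 4.
  m = 1001 → c = 000010, weight = 1.
  m = 0101 → c = 010100, weight = 2.
  m = 1101 → c = 000001, weight = 1.
  m = 0011 → c = 101111, weight = 5.
  m = 1011 → c = 111010, weight = 4.
  m = 0111 → c = 101100, weight = 3.
  m = 1111 → c = 111001, weight = 4.
Tally weights:
  weight 0: 1 codewords.
  weight 1: 2 codewords.
  weight 2: 2 codewords.
  weight 3: 4 codewords.
  weight 4: 5 codewords.
  weight 5: 2 codewords.
Minimum distance d = smallest w > 0 with A_w > 0 = 1.
Sanity: Σ A_w = 16 = 2^4 = 16 ✓.


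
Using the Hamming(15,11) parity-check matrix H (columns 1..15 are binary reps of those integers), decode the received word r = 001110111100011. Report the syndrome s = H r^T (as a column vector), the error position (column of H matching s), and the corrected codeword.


s = (1, 1, 1, 1)^T, error position = 15, corrected codeword c = 001110111100010

Compute s = H r^T mod 2 one row at a time:
  s_1 = 1 + 1 + 1 + 0 + 0 + 0 + 1 + 1 = 5 ≡ 1 (mod 2).
  s_2 = 1 + 1 + 0 + 1 + 0 + 0 + 1 + 1 = 5 ≡ 1 (mod 2).
  s_3 = 0 + 1 + 0 + 1 + 1 + 0 + 1 + 1 = 5 ≡ 1 (mod 2).
  s_4 = 0 + 1 + 1 + 1 + 1 + 0 + 0 + 1 = 5 ≡ 1 (mod 2).
s = (1, 1, 1, 1)^T — this equals column 15 of H (binary 1111), so error is at position 15.
Correct: flip bit 15 of r = 001110111100011 to get c = 001110111100010.


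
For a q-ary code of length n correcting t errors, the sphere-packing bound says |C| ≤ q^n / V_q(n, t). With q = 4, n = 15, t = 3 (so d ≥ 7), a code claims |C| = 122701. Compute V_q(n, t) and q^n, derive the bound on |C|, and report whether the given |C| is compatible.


V_q(n, t) = 13276, q^n = 1073741824, Hamming bound = 80878, |C| = 122701 > bound (violated).

Step 1: Compute V_q(n, t) = Σ_{j=0}^3 C(n, j) (q−1)^j.
  j = 0: C(15,0)·(3)^0 = 1·1 = 1.
  j = 1: C(15,1)·(3)^1 = 15·3 = 45.
  j = 2: C(15,2)·(3)^2 = 105·9 = 945.
  j = 3: C(15,3)·(3)^3 = 455·27 = 12285.
  V_q(n, t) = 1 + 45 + 945 + 12285 = 13276.
Step 2: q^n = 4^15 = 1073741824.
Step 3: Hamming bound ⌊q^n / V_q(n,t)⌋ = ⌊1073741824/13276⌋ = 80878.
Step 4: Compare |C| = 122701 to 80878: violated.
The claimed |C| lies above the Hamming bound, so no 4-ary code of length 15 with d ≥ 7 can have 122701 codewords.


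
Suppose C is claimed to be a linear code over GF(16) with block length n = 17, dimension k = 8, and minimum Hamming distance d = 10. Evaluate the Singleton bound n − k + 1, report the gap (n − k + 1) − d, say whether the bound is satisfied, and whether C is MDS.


Singleton RHS = n − k + 1 = 10, slack = 0, bound satisfied, MDS.

Singleton bound: d ≤ n − k + 1.
Here n = 17, k = 8, so n − k + 1 = 10.
Given d = 10, check d ≤ 10: YES.
Slack = (n − k + 1) − d = 0.
The code is MDS (slack = 0).
Description: the claimed parameters are [17, 8, 10]_16; such a code would be MDS (meets Singleton bound).


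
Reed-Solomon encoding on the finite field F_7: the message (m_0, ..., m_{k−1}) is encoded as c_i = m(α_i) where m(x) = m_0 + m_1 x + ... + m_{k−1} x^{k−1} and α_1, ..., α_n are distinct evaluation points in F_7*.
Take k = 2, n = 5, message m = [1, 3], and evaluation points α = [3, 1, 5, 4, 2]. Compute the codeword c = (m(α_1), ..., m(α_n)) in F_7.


c = [3, 4, 2, 6, 0]

Message polynomial: m(x) = 1 + 3·x (mod 7).
For each evaluation point α_i, compute m(α_i) mod 7:
  α_1 = 3: Horner steps 3 → 3, so m(3) = 3.
  α_2 = 1: Horner steps 3 → 4, so m(1) = 4.
  α_3 = 5: Horner steps 3 → 2, so m(5) = 2.
  α_4 = 4: Horner steps 3 → 6, so m(4) = 6.
  α_5 = 2: Horner steps 3 → 0, so m(2) = 0.
Codeword c = [3, 4, 2, 6, 0] ∈ F_7^5.


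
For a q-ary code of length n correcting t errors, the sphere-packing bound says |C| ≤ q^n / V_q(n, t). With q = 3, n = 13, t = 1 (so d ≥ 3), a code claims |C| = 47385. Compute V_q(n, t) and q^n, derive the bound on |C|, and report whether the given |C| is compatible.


V_q(n, t) = 27, q^n = 1594323, Hamming bound = 59049, |C| = 47385 ≤ bound (satisfied).

Step 1: Compute V_q(n, t) = Σ_{j=0}^1 C(n, j) (q−1)^j.
  j = 0: C(13,0)·(2)^0 = 1·1 = 1.
  j = 1: C(13,1)·(2)^1 = 13·2 = 26.
  V_q(n, t) = 1 + 26 = 27.
Step 2: q^n = 3^13 = 1594323.
Step 3: Hamming bound ⌊q^n / V_q(n,t)⌋ = ⌊1594323/27⌋ = 59049.
Step 4: Compare |C| = 47385 to 59049: satisfied.
The claimed |C| lies below the Hamming bound.


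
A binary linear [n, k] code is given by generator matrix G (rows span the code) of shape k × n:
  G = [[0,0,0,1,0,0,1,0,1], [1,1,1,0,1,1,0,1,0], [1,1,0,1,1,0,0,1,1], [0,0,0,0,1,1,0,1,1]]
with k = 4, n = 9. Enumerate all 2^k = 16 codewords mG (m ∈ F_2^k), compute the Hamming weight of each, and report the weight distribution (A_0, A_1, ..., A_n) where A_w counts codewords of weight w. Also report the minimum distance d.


Weight distribution: A_0 = 1, A_3 = 2, A_4 = 5, A_5 = 5, A_6 = 2, A_9 = 1. Minimum distance d = 3.

Enumerate all 2^4 = 16 messages m ∈ F_2^4.
For each, compute codeword c = mG in F_2^9, then tally its weight.
  m = 0000 → c = 000000000, weight = 0.
  m = 1000 → c = 000100101, weight = 3.
  m = 0100 → c = 111011010, weight = 6.
  m = 1100 → c = 111111111, weight = 9.
  m = 0010 → c = 110110011, weight = 6.
  m = 1010 → c = 110010110, weight = 5.
  m = 0110 → c = 001101001, weight = 4.
  m = 1110 → c = 001001100, weight = 3.
  m = 0001 → c = 000011011, weight = 4.
  m = 1001 → c = 000111110, weight = 5.
  m = 0101 → c = 111000001, weight = 4.
  m = 1101 → c = 111100100, weight = 5.
  m = 0011 → c = 110101000, weight = 4.
  m = 1011 → c = 110001101, weight = 5.
  m = 0111 → c = 001110010, weight = 4.
  m = 1111 → c = 001010111, weight = 5.
Tally weights:
  weight 0: 1 codewords.
  weight 3: 2 codewords.
  weight 4: 5 codewords.
  weight 5: 5 codewords.
  weight 6: 2 codewords.
  weight 9: 1 codewords.
Minimum distance d = smallest w > 0 with A_w > 0 = 3.
Sanity: Σ A_w = 16 = 2^4 = 16 ✓.


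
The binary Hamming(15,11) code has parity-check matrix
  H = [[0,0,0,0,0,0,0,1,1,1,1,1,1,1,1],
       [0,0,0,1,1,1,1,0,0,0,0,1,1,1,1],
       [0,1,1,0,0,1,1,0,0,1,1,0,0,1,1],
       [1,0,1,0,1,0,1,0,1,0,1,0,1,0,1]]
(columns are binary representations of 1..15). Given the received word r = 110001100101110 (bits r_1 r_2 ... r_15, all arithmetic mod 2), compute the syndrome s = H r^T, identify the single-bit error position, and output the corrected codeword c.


s = (0, 1, 1, 1)^T, error position = 7, corrected codeword c = 110001000101110

Compute s = H r^T mod 2 one row at a time:
  s_1 = 0 + 0 + 1 + 0 + 1 + 1 + 1 + 0 = 4 ≡ 0 (mod 2).
  s_2 = 0 + 0 + 1 + 1 + 1 + 1 + 1 + 0 = 5 ≡ 1 (mod 2).
  s_3 = 1 + 0 + 1 + 1 + 1 + 0 + 1 + 0 = 5 ≡ 1 (mod 2).
  s_4 = 1 + 0 + 0 + 1 + 0 + 0 + 1 + 0 = 3 ≡ 1 (mod 2).
s = (0, 1, 1, 1)^T — this equals column 7 of H (binary 0111), so error is at position 7.
Correct: flip bit 7 of r = 110001100101110 to get c = 110001000101110.


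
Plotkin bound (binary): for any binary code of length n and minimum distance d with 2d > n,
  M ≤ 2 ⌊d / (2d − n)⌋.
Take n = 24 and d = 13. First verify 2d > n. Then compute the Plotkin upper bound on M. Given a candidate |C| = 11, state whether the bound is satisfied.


Plotkin bound M ≤ 12; given |C| = 11 ≤ bound (satisfied).

Check applicability: 2d = 26, n = 24.
2d − n = 2 > 0, so Plotkin applies.
Compute d/(2d−n) = 13/2 ≈ 6.5000.
⌊d/(2d−n)⌋ = 6.
Plotkin bound: M ≤ 2·6 = 12.
Given |C| = 11, check: satisfied.
This |C| is below the Plotkin bound.


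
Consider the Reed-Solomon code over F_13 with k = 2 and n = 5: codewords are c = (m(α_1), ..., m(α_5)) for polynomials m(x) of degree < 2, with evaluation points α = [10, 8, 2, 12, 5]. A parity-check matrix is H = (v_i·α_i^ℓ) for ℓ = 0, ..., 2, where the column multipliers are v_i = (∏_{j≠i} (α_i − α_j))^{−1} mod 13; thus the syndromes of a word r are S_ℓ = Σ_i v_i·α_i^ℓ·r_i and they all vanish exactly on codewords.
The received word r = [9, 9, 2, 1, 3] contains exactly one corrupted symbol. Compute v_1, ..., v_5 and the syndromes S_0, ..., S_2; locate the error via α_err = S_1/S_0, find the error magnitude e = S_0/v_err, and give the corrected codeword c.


S = (5, 1, 8), error at position 2, error magnitude e = 5, c = [9, 4, 2, 1, 3].

Step 1: column multipliers v_i = (∏_{j≠i}(α_i − α_j))^{−1} mod 13.
  i = 1 (α = 10): (10−8)(10−2)(10−12)(10−5) = 2·8·(−2)·5 = −160 ≡ 9, so v_1 = 9^{−1} = 3 (mod 13).
  i = 2 (α = 8): (8−10)(8−2)(8−12)(8−5) = (−2)·6·(−4)·3 = 144 ≡ 1, so v_2 = 1^{−1} = 1 (mod 13).
  i = 3 (α = 2): (2−10)(2−8)(2−12)(2−5) = (−8)·(−6)·(−10)·(−3) = 1440 ≡ 10, so v_3 = 10^{−1} = 4 (mod 13).
  i = 4 (α = 12): (12−10)(12−8)(12−2)(12−5) = 2·4·10·7 = 560 ≡ 1, so v_4 = 1^{−1} = 1 (mod 13).
  i = 5 (α = 5): (5−10)(5−8)(5−2)(5−12) = (−5)·(−3)·3·(−7) = −315 ≡ 10, so v_5 = 10^{−1} = 4 (mod 13).
  v = [3, 1, 4, 1, 4].
Step 2: syndromes of r = [9, 9, 2, 1, 3] (all sums mod 13).
  S_0 = Σ v_i r_i = 3·9 + 1·9 + 4·2 + 1·1 + 4·3 = 57 ≡ 5.
  S_1 = Σ v_i α_i r_i = 3·10·9 + 1·8·9 + 4·2·2 + 1·12·1 + 4·5·3 = 430 ≡ 1.
  α_i^2 mod 13 = [9, 12, 4, 1, 12].
  S_2 = Σ v_i α_i^2 r_i = 3·9·9 + 1·12·9 + 4·4·2 + 1·1·1 + 4·12·3 = 528 ≡ 8.
  S = (5, 1, 8) ≠ 0, so r is not a codeword (an error is present).
Step 3: locate the error. For a single error e at position i, S_ℓ = v_i·e·α_i^ℓ, so α_err = S_1/S_0.
  S_0^{−1} = 5^{−1} = 8 (mod 13), so α_err = 1·8 = 8 ≡ 8 = α_2. Error position i = 2.
  Consistency check: S_2/S_1 = 8·1 = 8 ≡ 8 = α_err ✓ (single-error assumption holds).
Step 4: error magnitude e = S_0/v_2 = S_0·∏_{j≠2}(α_2 − α_j) = 5·1 = 5 ≡ 5 (mod 13).
Step 5: correct position 2: c_2 = r_2 − e = 9 − 5 ≡ 4 (mod 13). Hence c = [9, 4, 2, 1, 3].
  Check: interpolating c through the α_i gives m(x) = 10 + 9·x (degree < 2) with m(α_i) = c_i for every i, so c is indeed a codeword.


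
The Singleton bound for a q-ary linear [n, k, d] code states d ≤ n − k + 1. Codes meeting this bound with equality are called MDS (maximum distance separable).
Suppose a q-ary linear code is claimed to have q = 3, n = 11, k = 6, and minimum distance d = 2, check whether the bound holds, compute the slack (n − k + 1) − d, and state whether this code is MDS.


Singleton RHS = n − k + 1 = 6, slack = 4, bound satisfied, not MDS.

Singleton bound: d ≤ n − k + 1.
Here n = 11, k = 6, so n − k + 1 = 6.
Given d = 2, check d ≤ 6: YES.
Slack = (n − k + 1) − d = 4.
The code is NOT MDS (slack = 4 > 0).
Description: the claimed parameters are [11, 6, 2]_3; such a code would be non-MDS.


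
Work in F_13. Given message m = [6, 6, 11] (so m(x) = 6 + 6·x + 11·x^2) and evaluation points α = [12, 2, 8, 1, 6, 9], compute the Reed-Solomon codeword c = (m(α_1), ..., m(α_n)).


c = [11, 10, 4, 10, 9, 2]

Message polynomial: m(x) = 6 + 6·x + 11·x^2 (mod 13).
For each evaluation point α_i, compute m(α_i) mod 13:
  α_1 = 12: Horner steps 11 → 8 → 11, so m(12) = 11.
  α_2 = 2: Horner steps 11 → 2 → 10, so m(2) = 10.
  α_3 = 8: Horner steps 11 → 3 → 4, so m(8) = 4.
  α_4 = 1: Horner steps 11 → 4 → 10, so m(1) = 10.
  α_5 = 6: Horner steps 11 → 7 → 9, so m(6) = 9.
  α_6 = 9: Horner steps 11 → 1 → 2, so m(9) = 2.
Codeword c = [11, 10, 4, 10, 9, 2] ∈ F_13^6.


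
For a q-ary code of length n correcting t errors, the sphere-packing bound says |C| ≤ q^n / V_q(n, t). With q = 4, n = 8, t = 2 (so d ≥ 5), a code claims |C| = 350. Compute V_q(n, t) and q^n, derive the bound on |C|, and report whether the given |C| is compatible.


V_q(n, t) = 277, q^n = 65536, Hamming bound = 236, |C| = 350 > bound (violated).

Step 1: Compute V_q(n, t) = Σ_{j=0}^2 C(n, j) (q−1)^j.
  j = 0: C(8,0)·(3)^0 = 1·1 = 1.
  j = 1: C(8,1)·(3)^1 = 8·3 = 24.
  j = 2: C(8,2)·(3)^2 = 28·9 = 252.
  V_q(n, t) = 1 + 24 + 252 = 277.
Step 2: q^n = 4^8 = 65536.
Step 3: Hamming bound ⌊q^n / V_q(n,t)⌋ = ⌊65536/277⌋ = 236.
Step 4: Compare |C| = 350 to 236: violated.
The claimed |C| lies above the Hamming bound, so no 4-ary code of length 8 with d ≥ 5 can have 350 codewords.


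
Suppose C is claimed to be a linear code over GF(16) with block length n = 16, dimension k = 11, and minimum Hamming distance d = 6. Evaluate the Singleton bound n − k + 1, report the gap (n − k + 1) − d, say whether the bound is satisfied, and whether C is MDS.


Singleton RHS = n − k + 1 = 6, slack = 0, bound satisfied, MDS.

Singleton bound: d ≤ n − k + 1.
Here n = 16, k = 11, so n − k + 1 = 6.
Given d = 6, check d ≤ 6: YES.
Slack = (n − k + 1) − d = 0.
The code is MDS (slack = 0).
Description: the claimed parameters are [16, 11, 6]_16; such a code would be MDS (meets Singleton bound).


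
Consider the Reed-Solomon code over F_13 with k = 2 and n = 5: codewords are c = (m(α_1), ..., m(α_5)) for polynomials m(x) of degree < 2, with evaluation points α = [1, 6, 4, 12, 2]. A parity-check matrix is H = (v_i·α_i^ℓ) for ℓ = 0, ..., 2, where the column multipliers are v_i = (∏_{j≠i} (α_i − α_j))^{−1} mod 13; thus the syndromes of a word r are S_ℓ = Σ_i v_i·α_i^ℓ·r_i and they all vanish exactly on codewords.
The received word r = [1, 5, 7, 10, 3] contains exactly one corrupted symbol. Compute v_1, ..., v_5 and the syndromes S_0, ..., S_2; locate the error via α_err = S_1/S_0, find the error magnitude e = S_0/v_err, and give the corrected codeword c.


S = (1, 6, 10), error at position 2, error magnitude e = 7, c = [1, 11, 7, 10, 3].

Step 1: column multipliers v_i = (∏_{j≠i}(α_i − α_j))^{−1} mod 13.
  i = 1 (α = 1): (1−6)(1−4)(1−12)(1−2) = (−5)·(−3)·(−11)·(−1) = 165 ≡ 9, so v_1 = 9^{−1} = 3 (mod 13).
  i = 2 (α = 6): (6−1)(6−4)(6−12)(6−2) = 5·2·(−6)·4 = −240 ≡ 7, so v_2 = 7^{−1} = 2 (mod 13).
  i = 3 (α = 4): (4−1)(4−6)(4−12)(4−2) = 3·(−2)·(−8)·2 = 96 ≡ 5, so v_3 = 5^{−1} = 8 (mod 13).
  i = 4 (α = 12): (12−1)(12−6)(12−4)(12−2) = 11·6·8·10 = 5280 ≡ 2, so v_4 = 2^{−1} = 7 (mod 13).
  i = 5 (α = 2): (2−1)(2−6)(2−4)(2−12) = 1·(−4)·(−2)·(−10) = −80 ≡ 11, so v_5 = 11^{−1} = 6 (mod 13).
  v = [3, 2, 8, 7, 6].
Step 2: syndromes of r = [1, 5, 7, 10, 3] (all sums mod 13).
  S_0 = Σ v_i r_i = 3·1 + 2·5 + 8·7 + 7·10 + 6·3 = 157 ≡ 1.
  S_1 = Σ v_i α_i r_i = 3·1·1 + 2·6·5 + 8·4·7 + 7·12·10 + 6·2·3 = 1163 ≡ 6.
  α_i^2 mod 13 = [1, 10, 3, 1, 4].
  S_2 = Σ v_i α_i^2 r_i = 3·1·1 + 2·10·5 + 8·3·7 + 7·1·10 + 6·4·3 = 413 ≡ 10.
  S = (1, 6, 10) ≠ 0, so r is not a codeword (an error is present).
Step 3: locate the error. For a single error e at position i, S_ℓ = v_i·e·α_i^ℓ, so α_err = S_1/S_0.
  S_0^{−1} = 1^{−1} = 1 (mod 13), so α_err = 6·1 = 6 ≡ 6 = α_2. Error position i = 2.
  Consistency check: S_2/S_1 = 10·11 = 110 ≡ 6 = α_err ✓ (single-error assumption holds).
Step 4: error magnitude e = S_0/v_2 = S_0·∏_{j≠2}(α_2 − α_j) = 1·7 = 7 ≡ 7 (mod 13).
Step 5: correct position 2: c_2 = r_2 − e = 5 − 7 ≡ 11 (mod 13). Hence c = [1, 11, 7, 10, 3].
  Check: interpolating c through the α_i gives m(x) = 12 + 2·x (degree < 2) with m(α_i) = c_i for every i, so c is indeed a codeword.


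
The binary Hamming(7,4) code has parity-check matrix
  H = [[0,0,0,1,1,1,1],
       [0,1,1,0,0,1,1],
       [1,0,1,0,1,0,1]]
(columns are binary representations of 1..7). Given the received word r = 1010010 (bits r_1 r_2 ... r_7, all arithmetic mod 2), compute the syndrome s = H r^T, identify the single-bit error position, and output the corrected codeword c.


s = (1, 0, 0)^T, error position = 4, corrected codeword c = 1011010

Compute s = H r^T mod 2 one row at a time:
  s_1 = 0 + 0 + 1 + 0 = 1 ≡ 1 (mod 2).
  s_2 = 0 + 1 + 1 + 0 = 2 ≡ 0 (mod 2).
  s_3 = 1 + 1 + 0 + 0 = 2 ≡ 0 (mod 2).
s = (1, 0, 0)^T — this equals column 4 of H (binary 100), so error is at position 4.
Correct: flip bit 4 of r = 1010010 to get c = 1011010.


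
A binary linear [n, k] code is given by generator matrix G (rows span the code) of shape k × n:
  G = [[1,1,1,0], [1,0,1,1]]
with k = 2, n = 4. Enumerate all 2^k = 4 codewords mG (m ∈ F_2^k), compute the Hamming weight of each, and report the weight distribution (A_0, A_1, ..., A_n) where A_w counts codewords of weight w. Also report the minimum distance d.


Weight distribution: A_0 = 1, A_2 = 1, A_3 = 2. Minimum distance d = 2.

Enumerate all 2^2 = 4 messages m ∈ F_2^2.
For each, compute codeword c = mG in F_2^4, then tally its weight.
  m = 00 → c = 0000, weight = 0.
  m = 10 → c = 1110, weight = 3.
  m = 01 → c = 1011, weight = 3.
  m = 11 → c = 0101, weight = 2.
Tally weights:
  weight 0: 1 codewords.
  weight 2: 1 codewords.
  weight 3: 2 codewords.
Minimum distance d = smallest w > 0 with A_w > 0 = 2.
Sanity: Σ A_w = 4 = 2^2 = 4 ✓.


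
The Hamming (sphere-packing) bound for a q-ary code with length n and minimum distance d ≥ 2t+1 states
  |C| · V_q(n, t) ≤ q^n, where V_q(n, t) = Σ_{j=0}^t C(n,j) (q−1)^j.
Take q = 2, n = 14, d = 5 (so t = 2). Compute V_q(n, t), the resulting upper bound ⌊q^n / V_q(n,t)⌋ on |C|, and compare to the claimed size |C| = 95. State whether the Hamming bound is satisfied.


V_q(n, t) = 106, q^n = 16384, Hamming bound = 154, |C| = 95 ≤ bound (satisfied).

Step 1: Compute V_q(n, t) = Σ_{j=0}^2 C(n, j) (q−1)^j.
  j = 0: C(14,0)·(1)^0 = 1·1 = 1.
  j = 1: C(14,1)·(1)^1 = 14·1 = 14.
  j = 2: C(14,2)·(1)^2 = 91·1 = 91.
  V_q(n, t) = 1 + 14 + 91 = 106.
Step 2: q^n = 2^14 = 16384.
Step 3: Hamming bound ⌊q^n / V_q(n,t)⌋ = ⌊16384/106⌋ = 154.
Step 4: Compare |C| = 95 to 154: satisfied.
The claimed |C| lies below the Hamming bound.
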